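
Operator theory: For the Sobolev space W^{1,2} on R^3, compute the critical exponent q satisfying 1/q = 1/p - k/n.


Using the Sobolev embedding formula: 1/q = 1/p - k/n
1/q = 1/2 - 1/3 = 1/6
q = 1/(1/6) = 6

6.0000


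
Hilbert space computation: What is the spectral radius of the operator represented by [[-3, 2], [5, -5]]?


For a 2x2 matrix, eigenvalues satisfy lambda^2 - (trace)*lambda + det = 0
trace = -3 + -5 = -8
det = -3*-5 - 2*5 = 5
discriminant = (-8)^2 - 4*(5) = 44
spectral radius = max |eigenvalue| = 7.3166

7.3166


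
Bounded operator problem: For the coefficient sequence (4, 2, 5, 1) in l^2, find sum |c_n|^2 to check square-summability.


sum |c_n|^2 = 4^2 + 2^2 + 5^2 + 1^2
= 16 + 4 + 25 + 1
= 46

46


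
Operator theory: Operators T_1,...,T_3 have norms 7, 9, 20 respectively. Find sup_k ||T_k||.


By the Uniform Boundedness Principle, the supremum of norms is finite.
sup_k ||T_k|| = max(7, 9, 20) = 20

20


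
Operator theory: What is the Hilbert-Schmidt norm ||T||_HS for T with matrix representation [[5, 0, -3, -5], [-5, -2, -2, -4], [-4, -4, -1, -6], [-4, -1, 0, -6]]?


The Hilbert-Schmidt norm is sqrt(sum of squares of all entries).
Sum of squares = 5^2 + 0^2 + (-3)^2 + (-5)^2 + (-5)^2 + (-2)^2 + (-2)^2 + (-4)^2 + (-4)^2 + (-4)^2 + (-1)^2 + (-6)^2 + (-4)^2 + (-1)^2 + 0^2 + (-6)^2
= 25 + 0 + 9 + 25 + 25 + 4 + 4 + 16 + 16 + 16 + 1 + 36 + 16 + 1 + 0 + 36 = 230
||T||_HS = sqrt(230) = 15.1658

15.1658


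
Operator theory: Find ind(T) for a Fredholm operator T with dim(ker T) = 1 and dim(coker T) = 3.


The Fredholm index is defined as ind(T) = dim(ker T) - dim(coker T)
= 1 - 3
= -2

-2


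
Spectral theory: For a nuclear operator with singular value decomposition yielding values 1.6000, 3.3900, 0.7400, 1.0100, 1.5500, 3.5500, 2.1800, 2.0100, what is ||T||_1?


The nuclear norm is the sum of all singular values.
||T||_1 = 1.6000 + 3.3900 + 0.7400 + 1.0100 + 1.5500 + 3.5500 + 2.1800 + 2.0100
= 16.0300

16.0300


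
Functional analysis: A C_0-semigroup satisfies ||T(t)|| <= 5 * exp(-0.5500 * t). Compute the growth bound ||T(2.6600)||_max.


||T(2.6600)|| <= 5 * exp(-0.5500 * 2.6600)
= 5 * exp(-1.4630)
= 5 * 0.2315
= 1.1577

1.1577


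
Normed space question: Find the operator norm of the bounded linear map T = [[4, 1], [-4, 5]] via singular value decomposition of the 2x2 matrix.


A^T A = [[32, -16], [-16, 26]]
trace(A^T A) = 58, det(A^T A) = 576
discriminant = 58^2 - 4*576 = 1060
Largest eigenvalue of A^T A = (trace + sqrt(disc))/2 = 45.2788
||T|| = sqrt(45.2788) = 6.7290

6.7290


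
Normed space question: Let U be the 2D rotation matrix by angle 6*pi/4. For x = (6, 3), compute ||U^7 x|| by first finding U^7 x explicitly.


U is a rotation by theta = 6*pi/4
U^7 = rotation by 7*theta = 42*pi/4 = 2*pi/4 (mod 2*pi)
cos(2*pi/4) = 0.0000, sin(2*pi/4) = 1.0000
U^7 x = (0.0000 * 6 - 1.0000 * 3, 1.0000 * 6 + 0.0000 * 3)
= (-3.0000, 6.0000)
||U^7 x|| = sqrt((-3.0000)^2 + 6.0000^2) = sqrt(45.0000) = 6.7082

6.7082


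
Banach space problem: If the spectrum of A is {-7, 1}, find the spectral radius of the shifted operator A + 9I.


Spectrum of A + 9I = {2, 10}
Spectral radius = max |lambda| over the shifted spectrum
= max(2, 10) = 10

10


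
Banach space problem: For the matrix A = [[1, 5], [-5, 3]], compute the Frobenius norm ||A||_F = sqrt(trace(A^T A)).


||A||_F^2 = sum a_ij^2
= 1^2 + 5^2 + (-5)^2 + 3^2
= 1 + 25 + 25 + 9 = 60
||A||_F = sqrt(60) = 7.7460

7.7460


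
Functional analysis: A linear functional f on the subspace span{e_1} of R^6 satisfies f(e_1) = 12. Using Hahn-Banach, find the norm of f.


The norm of f is given by ||f|| = sup_{||x||=1} |f(x)|.
On span{e_1}, ||e_1|| = 1, so ||f|| = |f(e_1)| / ||e_1||
= |12| / 1 = 12.0000

12.0000


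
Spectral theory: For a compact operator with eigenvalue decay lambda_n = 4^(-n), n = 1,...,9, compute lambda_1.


The eigenvalue formula gives lambda_1 = 1/4^1
= 1/4
= 0.2500

0.2500


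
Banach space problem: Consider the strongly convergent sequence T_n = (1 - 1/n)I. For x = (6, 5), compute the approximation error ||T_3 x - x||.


T_3 x - x = (1 - 1/3)x - x = -x/3
||x|| = sqrt(61) = 7.8102
||T_3 x - x|| = ||x||/3 = 7.8102/3 = 2.6034

2.6034


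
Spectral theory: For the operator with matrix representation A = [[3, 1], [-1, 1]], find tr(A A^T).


trace(A * A^T) = sum of squares of all entries
= 3^2 + 1^2 + (-1)^2 + 1^2
= 9 + 1 + 1 + 1
= 12

12


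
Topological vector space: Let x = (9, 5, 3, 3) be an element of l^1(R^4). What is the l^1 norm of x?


The l^1 norm equals the sum of absolute values of all components.
||x||_1 = 9 + 5 + 3 + 3
= 20

20.0000


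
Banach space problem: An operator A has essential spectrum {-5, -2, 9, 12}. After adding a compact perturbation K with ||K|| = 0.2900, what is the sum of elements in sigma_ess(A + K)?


By Weyl's theorem, the essential spectrum is invariant under compact perturbations.
sigma_ess(A + K) = sigma_ess(A) = {-5, -2, 9, 12}
Sum = -5 + -2 + 9 + 12 = 14

14


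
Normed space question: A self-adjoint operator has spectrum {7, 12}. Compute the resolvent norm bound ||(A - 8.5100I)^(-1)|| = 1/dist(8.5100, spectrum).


dist(8.5100, {7, 12}) = min(|8.5100 - 7|, |8.5100 - 12|)
= min(1.5100, 3.4900) = 1.5100
Resolvent bound = 1/1.5100 = 0.6623

0.6623


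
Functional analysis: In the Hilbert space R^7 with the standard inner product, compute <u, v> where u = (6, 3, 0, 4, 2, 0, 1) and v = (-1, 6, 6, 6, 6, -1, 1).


Computing the standard inner product <u, v> = sum u_i * v_i
= 6*-1 + 3*6 + 0*6 + 4*6 + 2*6 + 0*-1 + 1*1
= -6 + 18 + 0 + 24 + 12 + 0 + 1
= 49

49


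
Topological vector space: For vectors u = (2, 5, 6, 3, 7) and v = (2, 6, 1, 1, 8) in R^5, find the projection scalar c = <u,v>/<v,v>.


Computing <u,v> = 2*2 + 5*6 + 6*1 + 3*1 + 7*8 = 99
Computing <v,v> = 2^2 + 6^2 + 1^2 + 1^2 + 8^2 = 106
Projection coefficient = 99/106 = 0.9340

0.9340


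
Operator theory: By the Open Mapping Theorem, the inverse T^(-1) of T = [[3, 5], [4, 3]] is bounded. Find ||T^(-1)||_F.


det(T) = 3*3 - 5*4 = -11
T^(-1) = (1/-11) * [[3, -5], [-4, 3]] = [[-0.2727, 0.4545], [0.3636, -0.2727]]
||T^(-1)||_F^2 = (-0.2727)^2 + 0.4545^2 + 0.3636^2 + (-0.2727)^2 = 0.4876
||T^(-1)||_F = sqrt(0.4876) = 0.6983

0.6983


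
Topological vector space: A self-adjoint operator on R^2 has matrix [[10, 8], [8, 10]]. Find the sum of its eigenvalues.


For a self-adjoint (symmetric) matrix, the eigenvalues are real.
The sum of eigenvalues equals the trace of the matrix.
trace = 10 + 10 = 20

20


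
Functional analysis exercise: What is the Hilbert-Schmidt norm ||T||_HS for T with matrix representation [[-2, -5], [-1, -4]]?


The Hilbert-Schmidt norm is sqrt(sum of squares of all entries).
Sum of squares = (-2)^2 + (-5)^2 + (-1)^2 + (-4)^2
= 4 + 25 + 1 + 16 = 46
||T||_HS = sqrt(46) = 6.7823

6.7823


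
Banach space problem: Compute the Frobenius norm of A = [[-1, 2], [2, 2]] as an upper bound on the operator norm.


||A||_F^2 = sum a_ij^2
= (-1)^2 + 2^2 + 2^2 + 2^2
= 1 + 4 + 4 + 4 = 13
||A||_F = sqrt(13) = 3.6056

3.6056


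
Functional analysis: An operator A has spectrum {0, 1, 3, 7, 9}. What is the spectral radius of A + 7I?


Spectrum of A + 7I = {7, 8, 10, 14, 16}
Spectral radius = max |lambda| over the shifted spectrum
= max(7, 8, 10, 14, 16) = 16

16


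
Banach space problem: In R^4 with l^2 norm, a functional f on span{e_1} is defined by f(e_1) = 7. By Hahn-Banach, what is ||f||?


The norm of f is given by ||f|| = sup_{||x||=1} |f(x)|.
On span{e_1}, ||e_1|| = 1, so ||f|| = |f(e_1)| / ||e_1||
= |7| / 1 = 7.0000

7.0000


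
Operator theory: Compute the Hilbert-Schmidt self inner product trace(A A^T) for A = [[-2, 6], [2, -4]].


trace(A * A^T) = sum of squares of all entries
= (-2)^2 + 6^2 + 2^2 + (-4)^2
= 4 + 36 + 4 + 16
= 60

60


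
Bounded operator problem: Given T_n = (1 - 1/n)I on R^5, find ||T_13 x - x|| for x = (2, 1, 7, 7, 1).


T_13 x - x = (1 - 1/13)x - x = -x/13
||x|| = sqrt(104) = 10.1980
||T_13 x - x|| = ||x||/13 = 10.1980/13 = 0.7845

0.7845


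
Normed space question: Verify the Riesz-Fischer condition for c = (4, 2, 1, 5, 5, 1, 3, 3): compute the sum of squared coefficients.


sum |c_n|^2 = 4^2 + 2^2 + 1^2 + 5^2 + 5^2 + 1^2 + 3^2 + 3^2
= 16 + 4 + 1 + 25 + 25 + 1 + 9 + 9
= 90

90


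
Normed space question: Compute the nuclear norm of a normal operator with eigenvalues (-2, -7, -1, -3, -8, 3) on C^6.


For a normal operator, singular values equal |eigenvalues|.
Trace norm = sum |lambda_i| = 2 + 7 + 1 + 3 + 8 + 3
= 24

24


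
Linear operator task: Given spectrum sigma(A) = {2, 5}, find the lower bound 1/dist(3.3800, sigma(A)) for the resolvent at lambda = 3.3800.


dist(3.3800, {2, 5}) = min(|3.3800 - 2|, |3.3800 - 5|)
= min(1.3800, 1.6200) = 1.3800
Resolvent bound = 1/1.3800 = 0.7246

0.7246


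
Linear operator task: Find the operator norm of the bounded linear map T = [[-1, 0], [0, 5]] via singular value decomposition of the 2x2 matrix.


A^T A = [[1, 0], [0, 25]]
trace(A^T A) = 26, det(A^T A) = 25
discriminant = 26^2 - 4*25 = 576
Largest eigenvalue of A^T A = (trace + sqrt(disc))/2 = 25.0000
||T|| = sqrt(25.0000) = 5.0000

5.0000


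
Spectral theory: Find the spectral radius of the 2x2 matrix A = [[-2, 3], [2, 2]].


For a 2x2 matrix, eigenvalues satisfy lambda^2 - (trace)*lambda + det = 0
trace = -2 + 2 = 0
det = -2*2 - 3*2 = -10
discriminant = 0^2 - 4*(-10) = 40
spectral radius = max |eigenvalue| = 3.1623

3.1623


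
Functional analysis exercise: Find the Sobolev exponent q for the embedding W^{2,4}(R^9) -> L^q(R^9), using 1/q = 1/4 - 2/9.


Using the Sobolev embedding formula: 1/q = 1/p - k/n
1/q = 1/4 - 2/9 = 1/36
q = 1/(1/36) = 36

36.0000


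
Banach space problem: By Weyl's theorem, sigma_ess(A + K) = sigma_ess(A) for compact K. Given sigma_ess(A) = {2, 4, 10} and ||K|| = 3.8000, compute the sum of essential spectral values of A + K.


By Weyl's theorem, the essential spectrum is invariant under compact perturbations.
sigma_ess(A + K) = sigma_ess(A) = {2, 4, 10}
Sum = 2 + 4 + 10 = 16

16


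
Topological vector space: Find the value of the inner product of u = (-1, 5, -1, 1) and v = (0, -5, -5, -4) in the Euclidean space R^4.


Computing the standard inner product <u, v> = sum u_i * v_i
= -1*0 + 5*-5 + -1*-5 + 1*-4
= 0 + -25 + 5 + -4
= -24

-24


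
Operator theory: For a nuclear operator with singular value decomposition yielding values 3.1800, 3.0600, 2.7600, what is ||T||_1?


The nuclear norm is the sum of all singular values.
||T||_1 = 3.1800 + 3.0600 + 2.7600
= 9.0000

9.0000


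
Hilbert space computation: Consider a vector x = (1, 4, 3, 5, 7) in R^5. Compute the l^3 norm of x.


The l^3 norm = (sum |x_i|^3)^(1/3)
Sum of 3th powers = 1 + 64 + 27 + 125 + 343 = 560
||x||_3 = (560)^(1/3) = 8.2426

8.2426


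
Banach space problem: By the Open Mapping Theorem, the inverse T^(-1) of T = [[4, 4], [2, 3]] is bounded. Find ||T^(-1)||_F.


det(T) = 4*3 - 4*2 = 4
T^(-1) = (1/4) * [[3, -4], [-2, 4]] = [[0.7500, -1.0000], [-0.5000, 1.0000]]
||T^(-1)||_F^2 = 0.7500^2 + (-1.0000)^2 + (-0.5000)^2 + 1.0000^2 = 2.8125
||T^(-1)||_F = sqrt(2.8125) = 1.6771

1.6771


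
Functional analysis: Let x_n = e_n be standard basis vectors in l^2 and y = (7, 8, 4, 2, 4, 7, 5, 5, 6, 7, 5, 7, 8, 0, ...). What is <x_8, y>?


x_8 = e_8 is the standard basis vector with 1 in position 8.
<x_8, y> = y_8 = 5
As n -> infinity, <x_n, y> -> 0, confirming weak convergence of (x_n) to 0.

5


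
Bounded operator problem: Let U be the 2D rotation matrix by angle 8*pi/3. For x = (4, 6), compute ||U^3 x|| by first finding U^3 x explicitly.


U is a rotation by theta = 8*pi/3
U^3 = rotation by 3*theta = 24*pi/3 = 0*pi/3 (mod 2*pi)
cos(0*pi/3) = 1.0000, sin(0*pi/3) = 0.0000
U^3 x = (1.0000 * 4 - 0.0000 * 6, 0.0000 * 4 + 1.0000 * 6)
= (4.0000, 6.0000)
||U^3 x|| = sqrt(4.0000^2 + 6.0000^2) = sqrt(52.0000) = 7.2111

7.2111


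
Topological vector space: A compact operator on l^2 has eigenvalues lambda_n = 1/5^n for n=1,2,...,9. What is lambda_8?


The eigenvalue formula gives lambda_8 = 1/5^8
= 1/390625
= 2.5600e-06

2.5600e-06


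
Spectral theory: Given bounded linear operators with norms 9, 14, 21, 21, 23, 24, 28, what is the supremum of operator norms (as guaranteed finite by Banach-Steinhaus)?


By the Uniform Boundedness Principle, the supremum of norms is finite.
sup_k ||T_k|| = max(9, 14, 21, 21, 23, 24, 28) = 28

28


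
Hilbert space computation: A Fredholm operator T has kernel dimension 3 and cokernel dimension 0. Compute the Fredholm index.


The Fredholm index is defined as ind(T) = dim(ker T) - dim(coker T)
= 3 - 0
= 3

3


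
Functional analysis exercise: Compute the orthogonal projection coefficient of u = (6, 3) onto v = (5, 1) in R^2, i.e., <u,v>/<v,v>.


Computing <u,v> = 6*5 + 3*1 = 33
Computing <v,v> = 5^2 + 1^2 = 26
Projection coefficient = 33/26 = 1.2692

1.2692


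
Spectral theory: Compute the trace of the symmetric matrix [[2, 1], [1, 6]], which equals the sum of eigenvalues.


For a self-adjoint (symmetric) matrix, the eigenvalues are real.
The sum of eigenvalues equals the trace of the matrix.
trace = 2 + 6 = 8

8


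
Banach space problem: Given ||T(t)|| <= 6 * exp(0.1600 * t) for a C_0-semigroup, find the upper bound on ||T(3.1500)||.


||T(3.1500)|| <= 6 * exp(0.1600 * 3.1500)
= 6 * exp(0.5040)
= 6 * 1.6553
= 9.9320

9.9320


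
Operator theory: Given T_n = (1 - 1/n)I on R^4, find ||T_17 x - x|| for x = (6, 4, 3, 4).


T_17 x - x = (1 - 1/17)x - x = -x/17
||x|| = sqrt(77) = 8.7750
||T_17 x - x|| = ||x||/17 = 8.7750/17 = 0.5162

0.5162


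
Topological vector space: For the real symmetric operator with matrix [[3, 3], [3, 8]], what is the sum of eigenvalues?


For a self-adjoint (symmetric) matrix, the eigenvalues are real.
The sum of eigenvalues equals the trace of the matrix.
trace = 3 + 8 = 11

11


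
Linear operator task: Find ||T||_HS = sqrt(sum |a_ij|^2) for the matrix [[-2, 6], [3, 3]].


The Hilbert-Schmidt norm is sqrt(sum of squares of all entries).
Sum of squares = (-2)^2 + 6^2 + 3^2 + 3^2
= 4 + 36 + 9 + 9 = 58
||T||_HS = sqrt(58) = 7.6158

7.6158


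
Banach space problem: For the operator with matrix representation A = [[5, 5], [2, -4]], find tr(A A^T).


trace(A * A^T) = sum of squares of all entries
= 5^2 + 5^2 + 2^2 + (-4)^2
= 25 + 25 + 4 + 16
= 70

70


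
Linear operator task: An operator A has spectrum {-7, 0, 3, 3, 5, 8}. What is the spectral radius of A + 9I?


Spectrum of A + 9I = {2, 9, 12, 12, 14, 17}
Spectral radius = max |lambda| over the shifted spectrum
= max(2, 9, 12, 12, 14, 17) = 17

17


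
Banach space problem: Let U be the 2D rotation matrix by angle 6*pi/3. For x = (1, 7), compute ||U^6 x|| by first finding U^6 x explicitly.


U is a rotation by theta = 6*pi/3
U^6 = rotation by 6*theta = 36*pi/3 = 0*pi/3 (mod 2*pi)
cos(0*pi/3) = 1.0000, sin(0*pi/3) = 0.0000
U^6 x = (1.0000 * 1 - 0.0000 * 7, 0.0000 * 1 + 1.0000 * 7)
= (1.0000, 7.0000)
||U^6 x|| = sqrt(1.0000^2 + 7.0000^2) = sqrt(50.0000) = 7.0711

7.0711


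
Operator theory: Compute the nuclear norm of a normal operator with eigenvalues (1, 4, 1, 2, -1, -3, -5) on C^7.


For a normal operator, singular values equal |eigenvalues|.
Trace norm = sum |lambda_i| = 1 + 4 + 1 + 2 + 1 + 3 + 5
= 17

17


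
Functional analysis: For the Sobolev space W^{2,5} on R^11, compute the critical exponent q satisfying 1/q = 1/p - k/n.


Using the Sobolev embedding formula: 1/q = 1/p - k/n
1/q = 1/5 - 2/11 = 1/55
q = 1/(1/55) = 55

55.0000


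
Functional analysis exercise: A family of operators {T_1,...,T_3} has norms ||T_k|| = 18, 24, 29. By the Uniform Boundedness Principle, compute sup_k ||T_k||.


By the Uniform Boundedness Principle, the supremum of norms is finite.
sup_k ||T_k|| = max(18, 24, 29) = 29

29


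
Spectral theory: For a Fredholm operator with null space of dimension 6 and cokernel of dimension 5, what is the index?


The Fredholm index is defined as ind(T) = dim(ker T) - dim(coker T)
= 6 - 5
= 1

1


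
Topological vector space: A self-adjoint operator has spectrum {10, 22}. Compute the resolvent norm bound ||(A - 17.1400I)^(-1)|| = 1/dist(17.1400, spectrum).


dist(17.1400, {10, 22}) = min(|17.1400 - 10|, |17.1400 - 22|)
= min(7.1400, 4.8600) = 4.8600
Resolvent bound = 1/4.8600 = 0.2058

0.2058


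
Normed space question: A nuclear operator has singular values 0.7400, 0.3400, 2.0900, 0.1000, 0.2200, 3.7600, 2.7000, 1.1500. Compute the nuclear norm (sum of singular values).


The nuclear norm is the sum of all singular values.
||T||_1 = 0.7400 + 0.3400 + 2.0900 + 0.1000 + 0.2200 + 3.7600 + 2.7000 + 1.1500
= 11.1000

11.1000


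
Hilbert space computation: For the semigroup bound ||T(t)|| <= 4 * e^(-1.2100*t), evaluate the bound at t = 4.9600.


||T(4.9600)|| <= 4 * exp(-1.2100 * 4.9600)
= 4 * exp(-6.0016)
= 4 * 0.0025
= 0.0099

0.0099


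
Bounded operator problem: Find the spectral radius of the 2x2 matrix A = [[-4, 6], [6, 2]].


For a 2x2 matrix, eigenvalues satisfy lambda^2 - (trace)*lambda + det = 0
trace = -4 + 2 = -2
det = -4*2 - 6*6 = -44
discriminant = (-2)^2 - 4*(-44) = 180
spectral radius = max |eigenvalue| = 7.7082

7.7082


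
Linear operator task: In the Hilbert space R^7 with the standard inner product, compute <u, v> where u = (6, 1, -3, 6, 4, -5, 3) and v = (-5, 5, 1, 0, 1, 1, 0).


Computing the standard inner product <u, v> = sum u_i * v_i
= 6*-5 + 1*5 + -3*1 + 6*0 + 4*1 + -5*1 + 3*0
= -30 + 5 + -3 + 0 + 4 + -5 + 0
= -29

-29


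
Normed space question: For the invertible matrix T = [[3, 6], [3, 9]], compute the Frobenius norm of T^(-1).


det(T) = 3*9 - 6*3 = 9
T^(-1) = (1/9) * [[9, -6], [-3, 3]] = [[1.0000, -0.6667], [-0.3333, 0.3333]]
||T^(-1)||_F^2 = 1.0000^2 + (-0.6667)^2 + (-0.3333)^2 + 0.3333^2 = 1.6667
||T^(-1)||_F = sqrt(1.6667) = 1.2910

1.2910


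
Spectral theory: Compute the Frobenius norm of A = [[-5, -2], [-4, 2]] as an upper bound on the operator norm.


||A||_F^2 = sum a_ij^2
= (-5)^2 + (-2)^2 + (-4)^2 + 2^2
= 25 + 4 + 16 + 4 = 49
||A||_F = sqrt(49) = 7.0000

7.0000


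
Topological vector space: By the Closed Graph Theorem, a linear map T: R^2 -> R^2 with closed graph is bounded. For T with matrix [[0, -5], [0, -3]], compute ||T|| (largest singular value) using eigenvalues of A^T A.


A^T A = [[0, 0], [0, 34]]
trace(A^T A) = 34, det(A^T A) = 0
discriminant = 34^2 - 4*0 = 1156
Largest eigenvalue of A^T A = (trace + sqrt(disc))/2 = 34.0000
||T|| = sqrt(34.0000) = 5.8310

5.8310


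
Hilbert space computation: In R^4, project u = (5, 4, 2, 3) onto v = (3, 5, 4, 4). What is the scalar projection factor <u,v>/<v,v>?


Computing <u,v> = 5*3 + 4*5 + 2*4 + 3*4 = 55
Computing <v,v> = 3^2 + 5^2 + 4^2 + 4^2 = 66
Projection coefficient = 55/66 = 0.8333

0.8333


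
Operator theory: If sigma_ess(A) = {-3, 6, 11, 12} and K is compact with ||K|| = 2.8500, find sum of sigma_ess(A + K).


By Weyl's theorem, the essential spectrum is invariant under compact perturbations.
sigma_ess(A + K) = sigma_ess(A) = {-3, 6, 11, 12}
Sum = -3 + 6 + 11 + 12 = 26

26


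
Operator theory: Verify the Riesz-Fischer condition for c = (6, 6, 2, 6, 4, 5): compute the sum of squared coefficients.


sum |c_n|^2 = 6^2 + 6^2 + 2^2 + 6^2 + 4^2 + 5^2
= 36 + 36 + 4 + 36 + 16 + 25
= 153

153


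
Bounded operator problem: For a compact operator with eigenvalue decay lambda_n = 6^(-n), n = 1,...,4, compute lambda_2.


The eigenvalue formula gives lambda_2 = 1/6^2
= 1/36
= 0.0278

0.0278


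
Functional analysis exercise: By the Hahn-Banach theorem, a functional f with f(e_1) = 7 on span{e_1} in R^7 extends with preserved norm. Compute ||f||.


The norm of f is given by ||f|| = sup_{||x||=1} |f(x)|.
On span{e_1}, ||e_1|| = 1, so ||f|| = |f(e_1)| / ||e_1||
= |7| / 1 = 7.0000

7.0000


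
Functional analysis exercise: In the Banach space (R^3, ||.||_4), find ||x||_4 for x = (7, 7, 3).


The l^4 norm = (sum |x_i|^4)^(1/4)
Sum of 4th powers = 2401 + 2401 + 81 = 4883
||x||_4 = (4883)^(1/4) = 8.3593

8.3593


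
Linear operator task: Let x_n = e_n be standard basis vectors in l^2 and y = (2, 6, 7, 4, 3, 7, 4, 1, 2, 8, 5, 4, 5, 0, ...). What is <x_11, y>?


x_11 = e_11 is the standard basis vector with 1 in position 11.
<x_11, y> = y_11 = 5
As n -> infinity, <x_n, y> -> 0, confirming weak convergence of (x_n) to 0.

5


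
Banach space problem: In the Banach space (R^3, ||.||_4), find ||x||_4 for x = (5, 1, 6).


The l^4 norm = (sum |x_i|^4)^(1/4)
Sum of 4th powers = 625 + 1 + 1296 = 1922
||x||_4 = (1922)^(1/4) = 6.6212

6.6212


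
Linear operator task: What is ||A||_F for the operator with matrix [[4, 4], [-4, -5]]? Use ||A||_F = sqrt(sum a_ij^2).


||A||_F^2 = sum a_ij^2
= 4^2 + 4^2 + (-4)^2 + (-5)^2
= 16 + 16 + 16 + 25 = 73
||A||_F = sqrt(73) = 8.5440

8.5440


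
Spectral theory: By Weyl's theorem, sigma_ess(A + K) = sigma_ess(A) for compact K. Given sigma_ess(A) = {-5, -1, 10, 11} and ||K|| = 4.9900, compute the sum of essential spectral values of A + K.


By Weyl's theorem, the essential spectrum is invariant under compact perturbations.
sigma_ess(A + K) = sigma_ess(A) = {-5, -1, 10, 11}
Sum = -5 + -1 + 10 + 11 = 15

15


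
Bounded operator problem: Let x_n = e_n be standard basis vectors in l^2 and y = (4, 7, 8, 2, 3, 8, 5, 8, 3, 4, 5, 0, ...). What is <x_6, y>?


x_6 = e_6 is the standard basis vector with 1 in position 6.
<x_6, y> = y_6 = 8
As n -> infinity, <x_n, y> -> 0, confirming weak convergence of (x_n) to 0.

8


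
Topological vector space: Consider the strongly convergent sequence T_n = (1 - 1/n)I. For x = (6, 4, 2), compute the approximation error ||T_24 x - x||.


T_24 x - x = (1 - 1/24)x - x = -x/24
||x|| = sqrt(56) = 7.4833
||T_24 x - x|| = ||x||/24 = 7.4833/24 = 0.3118

0.3118


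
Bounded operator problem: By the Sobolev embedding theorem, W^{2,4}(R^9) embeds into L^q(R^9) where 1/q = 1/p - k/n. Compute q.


Using the Sobolev embedding formula: 1/q = 1/p - k/n
1/q = 1/4 - 2/9 = 1/36
q = 1/(1/36) = 36

36.0000


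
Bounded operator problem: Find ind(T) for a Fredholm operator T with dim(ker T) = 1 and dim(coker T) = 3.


The Fredholm index is defined as ind(T) = dim(ker T) - dim(coker T)
= 1 - 3
= -2

-2


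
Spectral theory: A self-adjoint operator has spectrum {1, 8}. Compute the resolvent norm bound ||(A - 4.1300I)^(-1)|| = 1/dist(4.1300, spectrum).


dist(4.1300, {1, 8}) = min(|4.1300 - 1|, |4.1300 - 8|)
= min(3.1300, 3.8700) = 3.1300
Resolvent bound = 1/3.1300 = 0.3195

0.3195


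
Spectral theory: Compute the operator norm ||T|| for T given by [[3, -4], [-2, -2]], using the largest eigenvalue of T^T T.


A^T A = [[13, -8], [-8, 20]]
trace(A^T A) = 33, det(A^T A) = 196
discriminant = 33^2 - 4*196 = 305
Largest eigenvalue of A^T A = (trace + sqrt(disc))/2 = 25.2321
||T|| = sqrt(25.2321) = 5.0232

5.0232


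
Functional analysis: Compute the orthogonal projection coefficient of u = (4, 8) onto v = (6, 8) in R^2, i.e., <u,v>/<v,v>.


Computing <u,v> = 4*6 + 8*8 = 88
Computing <v,v> = 6^2 + 8^2 = 100
Projection coefficient = 88/100 = 0.8800

0.8800


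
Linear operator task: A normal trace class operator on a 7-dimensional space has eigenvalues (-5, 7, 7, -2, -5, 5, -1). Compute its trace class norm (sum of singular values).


For a normal operator, singular values equal |eigenvalues|.
Trace norm = sum |lambda_i| = 5 + 7 + 7 + 2 + 5 + 5 + 1
= 32

32


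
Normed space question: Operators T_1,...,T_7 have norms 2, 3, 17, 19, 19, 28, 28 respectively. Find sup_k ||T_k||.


By the Uniform Boundedness Principle, the supremum of norms is finite.
sup_k ||T_k|| = max(2, 3, 17, 19, 19, 28, 28) = 28

28


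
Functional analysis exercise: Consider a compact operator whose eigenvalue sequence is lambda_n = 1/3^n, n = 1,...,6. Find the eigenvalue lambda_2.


The eigenvalue formula gives lambda_2 = 1/3^2
= 1/9
= 0.1111

0.1111


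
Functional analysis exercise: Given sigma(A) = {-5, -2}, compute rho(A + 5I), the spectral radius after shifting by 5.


Spectrum of A + 5I = {0, 3}
Spectral radius = max |lambda| over the shifted spectrum
= max(0, 3) = 3

3


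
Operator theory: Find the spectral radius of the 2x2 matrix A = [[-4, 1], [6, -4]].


For a 2x2 matrix, eigenvalues satisfy lambda^2 - (trace)*lambda + det = 0
trace = -4 + -4 = -8
det = -4*-4 - 1*6 = 10
discriminant = (-8)^2 - 4*(10) = 24
spectral radius = max |eigenvalue| = 6.4495

6.4495


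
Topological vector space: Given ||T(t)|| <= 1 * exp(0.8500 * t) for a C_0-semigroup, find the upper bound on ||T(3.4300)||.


||T(3.4300)|| <= 1 * exp(0.8500 * 3.4300)
= 1 * exp(2.9155)
= 1 * 18.4580
= 18.4580

18.4580


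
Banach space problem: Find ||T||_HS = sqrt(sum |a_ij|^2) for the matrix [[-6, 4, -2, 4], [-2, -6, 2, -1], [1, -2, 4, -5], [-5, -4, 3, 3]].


The Hilbert-Schmidt norm is sqrt(sum of squares of all entries).
Sum of squares = (-6)^2 + 4^2 + (-2)^2 + 4^2 + (-2)^2 + (-6)^2 + 2^2 + (-1)^2 + 1^2 + (-2)^2 + 4^2 + (-5)^2 + (-5)^2 + (-4)^2 + 3^2 + 3^2
= 36 + 16 + 4 + 16 + 4 + 36 + 4 + 1 + 1 + 4 + 16 + 25 + 25 + 16 + 9 + 9 = 222
||T||_HS = sqrt(222) = 14.8997

14.8997


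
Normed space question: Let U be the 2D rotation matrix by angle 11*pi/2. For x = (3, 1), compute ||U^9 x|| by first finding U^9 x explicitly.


U is a rotation by theta = 11*pi/2
U^9 = rotation by 9*theta = 99*pi/2 = 3*pi/2 (mod 2*pi)
cos(3*pi/2) = 0.0000, sin(3*pi/2) = -1.0000
U^9 x = (0.0000 * 3 - -1.0000 * 1, -1.0000 * 3 + 0.0000 * 1)
= (1.0000, -3.0000)
||U^9 x|| = sqrt(1.0000^2 + (-3.0000)^2) = sqrt(10.0000) = 3.1623

3.1623


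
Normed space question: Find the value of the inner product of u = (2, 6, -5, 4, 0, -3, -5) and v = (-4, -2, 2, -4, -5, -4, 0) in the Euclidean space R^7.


Computing the standard inner product <u, v> = sum u_i * v_i
= 2*-4 + 6*-2 + -5*2 + 4*-4 + 0*-5 + -3*-4 + -5*0
= -8 + -12 + -10 + -16 + 0 + 12 + 0
= -34

-34


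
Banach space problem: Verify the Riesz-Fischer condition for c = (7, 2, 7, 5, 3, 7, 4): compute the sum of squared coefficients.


sum |c_n|^2 = 7^2 + 2^2 + 7^2 + 5^2 + 3^2 + 7^2 + 4^2
= 49 + 4 + 49 + 25 + 9 + 49 + 16
= 201

201


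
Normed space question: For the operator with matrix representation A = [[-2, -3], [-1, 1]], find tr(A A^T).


trace(A * A^T) = sum of squares of all entries
= (-2)^2 + (-3)^2 + (-1)^2 + 1^2
= 4 + 9 + 1 + 1
= 15

15


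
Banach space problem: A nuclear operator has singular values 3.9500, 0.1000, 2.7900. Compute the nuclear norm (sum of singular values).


The nuclear norm is the sum of all singular values.
||T||_1 = 3.9500 + 0.1000 + 2.7900
= 6.8400

6.8400


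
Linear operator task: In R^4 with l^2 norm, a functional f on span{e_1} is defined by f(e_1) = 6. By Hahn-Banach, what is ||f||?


The norm of f is given by ||f|| = sup_{||x||=1} |f(x)|.
On span{e_1}, ||e_1|| = 1, so ||f|| = |f(e_1)| / ||e_1||
= |6| / 1 = 6.0000

6.0000


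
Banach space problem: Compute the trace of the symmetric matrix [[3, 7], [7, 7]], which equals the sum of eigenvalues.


For a self-adjoint (symmetric) matrix, the eigenvalues are real.
The sum of eigenvalues equals the trace of the matrix.
trace = 3 + 7 = 10

10


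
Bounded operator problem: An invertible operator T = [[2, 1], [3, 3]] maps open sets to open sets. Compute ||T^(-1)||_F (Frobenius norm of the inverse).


det(T) = 2*3 - 1*3 = 3
T^(-1) = (1/3) * [[3, -1], [-3, 2]] = [[1.0000, -0.3333], [-1.0000, 0.6667]]
||T^(-1)||_F^2 = 1.0000^2 + (-0.3333)^2 + (-1.0000)^2 + 0.6667^2 = 2.5556
||T^(-1)||_F = sqrt(2.5556) = 1.5986

1.5986


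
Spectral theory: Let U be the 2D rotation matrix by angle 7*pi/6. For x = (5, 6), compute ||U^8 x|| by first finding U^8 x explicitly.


U is a rotation by theta = 7*pi/6
U^8 = rotation by 8*theta = 56*pi/6 = 8*pi/6 (mod 2*pi)
cos(8*pi/6) = -0.5000, sin(8*pi/6) = -0.8660
U^8 x = (-0.5000 * 5 - -0.8660 * 6, -0.8660 * 5 + -0.5000 * 6)
= (2.6962, -7.3301)
||U^8 x|| = sqrt(2.6962^2 + (-7.3301)^2) = sqrt(61.0000) = 7.8102

7.8102


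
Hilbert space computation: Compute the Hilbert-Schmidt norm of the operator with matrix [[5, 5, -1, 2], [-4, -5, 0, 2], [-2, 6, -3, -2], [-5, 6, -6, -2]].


The Hilbert-Schmidt norm is sqrt(sum of squares of all entries).
Sum of squares = 5^2 + 5^2 + (-1)^2 + 2^2 + (-4)^2 + (-5)^2 + 0^2 + 2^2 + (-2)^2 + 6^2 + (-3)^2 + (-2)^2 + (-5)^2 + 6^2 + (-6)^2 + (-2)^2
= 25 + 25 + 1 + 4 + 16 + 25 + 0 + 4 + 4 + 36 + 9 + 4 + 25 + 36 + 36 + 4 = 254
||T||_HS = sqrt(254) = 15.9374

15.9374


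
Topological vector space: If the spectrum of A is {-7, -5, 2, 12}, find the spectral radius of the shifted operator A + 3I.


Spectrum of A + 3I = {-4, -2, 5, 15}
Spectral radius = max |lambda| over the shifted spectrum
= max(4, 2, 5, 15) = 15

15


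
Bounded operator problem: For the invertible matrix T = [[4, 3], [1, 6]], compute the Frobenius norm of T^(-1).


det(T) = 4*6 - 3*1 = 21
T^(-1) = (1/21) * [[6, -3], [-1, 4]] = [[0.2857, -0.1429], [-0.0476, 0.1905]]
||T^(-1)||_F^2 = 0.2857^2 + (-0.1429)^2 + (-0.0476)^2 + 0.1905^2 = 0.1406
||T^(-1)||_F = sqrt(0.1406) = 0.3750

0.3750


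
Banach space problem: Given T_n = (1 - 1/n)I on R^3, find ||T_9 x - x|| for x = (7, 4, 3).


T_9 x - x = (1 - 1/9)x - x = -x/9
||x|| = sqrt(74) = 8.6023
||T_9 x - x|| = ||x||/9 = 8.6023/9 = 0.9558

0.9558


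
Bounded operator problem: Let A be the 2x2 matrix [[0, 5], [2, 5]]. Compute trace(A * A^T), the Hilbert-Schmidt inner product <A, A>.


trace(A * A^T) = sum of squares of all entries
= 0^2 + 5^2 + 2^2 + 5^2
= 0 + 25 + 4 + 25
= 54

54


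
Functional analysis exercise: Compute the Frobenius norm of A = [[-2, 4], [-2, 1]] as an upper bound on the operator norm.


||A||_F^2 = sum a_ij^2
= (-2)^2 + 4^2 + (-2)^2 + 1^2
= 4 + 16 + 4 + 1 = 25
||A||_F = sqrt(25) = 5.0000

5.0000


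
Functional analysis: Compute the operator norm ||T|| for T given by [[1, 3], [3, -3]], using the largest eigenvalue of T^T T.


A^T A = [[10, -6], [-6, 18]]
trace(A^T A) = 28, det(A^T A) = 144
discriminant = 28^2 - 4*144 = 208
Largest eigenvalue of A^T A = (trace + sqrt(disc))/2 = 21.2111
||T|| = sqrt(21.2111) = 4.6056

4.6056


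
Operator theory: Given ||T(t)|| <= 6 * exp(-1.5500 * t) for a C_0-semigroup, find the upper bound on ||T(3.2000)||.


||T(3.2000)|| <= 6 * exp(-1.5500 * 3.2000)
= 6 * exp(-4.9600)
= 6 * 0.0070
= 0.0421

0.0421


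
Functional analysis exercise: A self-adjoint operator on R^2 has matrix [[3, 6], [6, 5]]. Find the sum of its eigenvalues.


For a self-adjoint (symmetric) matrix, the eigenvalues are real.
The sum of eigenvalues equals the trace of the matrix.
trace = 3 + 5 = 8

8


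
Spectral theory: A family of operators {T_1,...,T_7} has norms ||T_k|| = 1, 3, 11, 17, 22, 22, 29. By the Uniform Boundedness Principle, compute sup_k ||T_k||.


By the Uniform Boundedness Principle, the supremum of norms is finite.
sup_k ||T_k|| = max(1, 3, 11, 17, 22, 22, 29) = 29

29


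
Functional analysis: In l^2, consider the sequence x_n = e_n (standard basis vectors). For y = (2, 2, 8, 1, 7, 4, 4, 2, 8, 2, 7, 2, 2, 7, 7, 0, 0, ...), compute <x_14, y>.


x_14 = e_14 is the standard basis vector with 1 in position 14.
<x_14, y> = y_14 = 7
As n -> infinity, <x_n, y> -> 0, confirming weak convergence of (x_n) to 0.

7


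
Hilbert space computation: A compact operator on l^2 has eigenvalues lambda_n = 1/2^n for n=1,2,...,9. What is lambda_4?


The eigenvalue formula gives lambda_4 = 1/2^4
= 1/16
= 0.0625

0.0625


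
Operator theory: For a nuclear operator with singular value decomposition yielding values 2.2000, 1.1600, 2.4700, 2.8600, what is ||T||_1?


The nuclear norm is the sum of all singular values.
||T||_1 = 2.2000 + 1.1600 + 2.4700 + 2.8600
= 8.6900

8.6900


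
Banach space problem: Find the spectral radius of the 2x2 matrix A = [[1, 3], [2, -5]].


For a 2x2 matrix, eigenvalues satisfy lambda^2 - (trace)*lambda + det = 0
trace = 1 + -5 = -4
det = 1*-5 - 3*2 = -11
discriminant = (-4)^2 - 4*(-11) = 60
spectral radius = max |eigenvalue| = 5.8730

5.8730


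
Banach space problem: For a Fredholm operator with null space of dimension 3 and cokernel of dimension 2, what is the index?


The Fredholm index is defined as ind(T) = dim(ker T) - dim(coker T)
= 3 - 2
= 1

1


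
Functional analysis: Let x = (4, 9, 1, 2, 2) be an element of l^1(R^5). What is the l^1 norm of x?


The l^1 norm equals the sum of absolute values of all components.
||x||_1 = 4 + 9 + 1 + 2 + 2
= 18

18.0000


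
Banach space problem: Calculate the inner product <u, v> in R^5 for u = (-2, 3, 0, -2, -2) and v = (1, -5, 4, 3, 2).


Computing the standard inner product <u, v> = sum u_i * v_i
= -2*1 + 3*-5 + 0*4 + -2*3 + -2*2
= -2 + -15 + 0 + -6 + -4
= -27

-27


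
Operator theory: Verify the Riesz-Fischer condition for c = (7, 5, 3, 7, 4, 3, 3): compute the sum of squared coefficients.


sum |c_n|^2 = 7^2 + 5^2 + 3^2 + 7^2 + 4^2 + 3^2 + 3^2
= 49 + 25 + 9 + 49 + 16 + 9 + 9
= 166

166


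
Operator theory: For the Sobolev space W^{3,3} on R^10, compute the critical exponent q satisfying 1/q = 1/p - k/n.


Using the Sobolev embedding formula: 1/q = 1/p - k/n
1/q = 1/3 - 3/10 = 1/30
q = 1/(1/30) = 30

30.0000


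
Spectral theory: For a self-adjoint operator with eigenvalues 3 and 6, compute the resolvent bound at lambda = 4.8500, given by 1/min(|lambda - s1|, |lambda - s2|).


dist(4.8500, {3, 6}) = min(|4.8500 - 3|, |4.8500 - 6|)
= min(1.8500, 1.1500) = 1.1500
Resolvent bound = 1/1.1500 = 0.8696

0.8696


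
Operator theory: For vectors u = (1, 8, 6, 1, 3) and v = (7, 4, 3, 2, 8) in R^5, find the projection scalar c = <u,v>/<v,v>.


Computing <u,v> = 1*7 + 8*4 + 6*3 + 1*2 + 3*8 = 83
Computing <v,v> = 7^2 + 4^2 + 3^2 + 2^2 + 8^2 = 142
Projection coefficient = 83/142 = 0.5845

0.5845


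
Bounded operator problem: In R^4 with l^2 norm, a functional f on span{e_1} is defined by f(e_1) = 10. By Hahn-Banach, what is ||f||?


The norm of f is given by ||f|| = sup_{||x||=1} |f(x)|.
On span{e_1}, ||e_1|| = 1, so ||f|| = |f(e_1)| / ||e_1||
= |10| / 1 = 10.0000

10.0000


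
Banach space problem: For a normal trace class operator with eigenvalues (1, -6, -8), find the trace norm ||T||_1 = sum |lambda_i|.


For a normal operator, singular values equal |eigenvalues|.
Trace norm = sum |lambda_i| = 1 + 6 + 8
= 15

15


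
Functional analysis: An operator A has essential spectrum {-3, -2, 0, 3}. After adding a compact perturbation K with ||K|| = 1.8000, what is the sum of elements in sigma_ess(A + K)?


By Weyl's theorem, the essential spectrum is invariant under compact perturbations.
sigma_ess(A + K) = sigma_ess(A) = {-3, -2, 0, 3}
Sum = -3 + -2 + 0 + 3 = -2

-2


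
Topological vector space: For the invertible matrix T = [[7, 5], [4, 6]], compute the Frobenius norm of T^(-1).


det(T) = 7*6 - 5*4 = 22
T^(-1) = (1/22) * [[6, -5], [-4, 7]] = [[0.2727, -0.2273], [-0.1818, 0.3182]]
||T^(-1)||_F^2 = 0.2727^2 + (-0.2273)^2 + (-0.1818)^2 + 0.3182^2 = 0.2603
||T^(-1)||_F = sqrt(0.2603) = 0.5102

0.5102


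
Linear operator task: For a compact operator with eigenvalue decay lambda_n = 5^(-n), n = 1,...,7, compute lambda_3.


The eigenvalue formula gives lambda_3 = 1/5^3
= 1/125
= 0.0080

0.0080


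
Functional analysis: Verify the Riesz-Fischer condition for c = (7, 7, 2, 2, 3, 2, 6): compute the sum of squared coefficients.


sum |c_n|^2 = 7^2 + 7^2 + 2^2 + 2^2 + 3^2 + 2^2 + 6^2
= 49 + 49 + 4 + 4 + 9 + 4 + 36
= 155

155


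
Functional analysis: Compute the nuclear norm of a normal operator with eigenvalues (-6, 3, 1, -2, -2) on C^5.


For a normal operator, singular values equal |eigenvalues|.
Trace norm = sum |lambda_i| = 6 + 3 + 1 + 2 + 2
= 14

14


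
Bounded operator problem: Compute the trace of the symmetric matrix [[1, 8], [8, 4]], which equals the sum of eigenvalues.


For a self-adjoint (symmetric) matrix, the eigenvalues are real.
The sum of eigenvalues equals the trace of the matrix.
trace = 1 + 4 = 5

5


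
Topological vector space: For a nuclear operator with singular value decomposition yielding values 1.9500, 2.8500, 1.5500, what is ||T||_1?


The nuclear norm is the sum of all singular values.
||T||_1 = 1.9500 + 2.8500 + 1.5500
= 6.3500

6.3500


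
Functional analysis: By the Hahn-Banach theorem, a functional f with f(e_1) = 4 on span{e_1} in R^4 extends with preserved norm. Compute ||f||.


The norm of f is given by ||f|| = sup_{||x||=1} |f(x)|.
On span{e_1}, ||e_1|| = 1, so ||f|| = |f(e_1)| / ||e_1||
= |4| / 1 = 4.0000

4.0000


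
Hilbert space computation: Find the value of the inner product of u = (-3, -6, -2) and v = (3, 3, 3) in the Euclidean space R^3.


Computing the standard inner product <u, v> = sum u_i * v_i
= -3*3 + -6*3 + -2*3
= -9 + -18 + -6
= -33

-33


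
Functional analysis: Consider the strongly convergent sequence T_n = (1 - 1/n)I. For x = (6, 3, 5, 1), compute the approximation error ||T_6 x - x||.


T_6 x - x = (1 - 1/6)x - x = -x/6
||x|| = sqrt(71) = 8.4261
||T_6 x - x|| = ||x||/6 = 8.4261/6 = 1.4044

1.4044


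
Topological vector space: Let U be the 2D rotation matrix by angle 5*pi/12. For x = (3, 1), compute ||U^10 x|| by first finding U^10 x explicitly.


U is a rotation by theta = 5*pi/12
U^10 = rotation by 10*theta = 50*pi/12 = 2*pi/12 (mod 2*pi)
cos(2*pi/12) = 0.8660, sin(2*pi/12) = 0.5000
U^10 x = (0.8660 * 3 - 0.5000 * 1, 0.5000 * 3 + 0.8660 * 1)
= (2.0981, 2.3660)
||U^10 x|| = sqrt(2.0981^2 + 2.3660^2) = sqrt(10.0000) = 3.1623

3.1623


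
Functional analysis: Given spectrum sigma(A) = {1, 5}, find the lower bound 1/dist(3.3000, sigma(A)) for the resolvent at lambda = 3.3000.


dist(3.3000, {1, 5}) = min(|3.3000 - 1|, |3.3000 - 5|)
= min(2.3000, 1.7000) = 1.7000
Resolvent bound = 1/1.7000 = 0.5882

0.5882


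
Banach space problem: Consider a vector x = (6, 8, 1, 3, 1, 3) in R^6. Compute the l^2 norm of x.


The l^2 norm = (sum |x_i|^2)^(1/2)
Sum of 2th powers = 36 + 64 + 1 + 9 + 1 + 9 = 120
||x||_2 = (120)^(1/2) = 10.9545

10.9545


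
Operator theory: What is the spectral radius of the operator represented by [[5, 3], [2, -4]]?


For a 2x2 matrix, eigenvalues satisfy lambda^2 - (trace)*lambda + det = 0
trace = 5 + -4 = 1
det = 5*-4 - 3*2 = -26
discriminant = 1^2 - 4*(-26) = 105
spectral radius = max |eigenvalue| = 5.6235

5.6235


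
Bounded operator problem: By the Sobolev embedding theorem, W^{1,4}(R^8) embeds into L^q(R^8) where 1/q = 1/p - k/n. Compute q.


Using the Sobolev embedding formula: 1/q = 1/p - k/n
1/q = 1/4 - 1/8 = 1/8
q = 1/(1/8) = 8

8.0000


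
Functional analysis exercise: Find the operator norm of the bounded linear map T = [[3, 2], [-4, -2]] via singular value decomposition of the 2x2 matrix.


A^T A = [[25, 14], [14, 8]]
trace(A^T A) = 33, det(A^T A) = 4
discriminant = 33^2 - 4*4 = 1073
Largest eigenvalue of A^T A = (trace + sqrt(disc))/2 = 32.8783
||T|| = sqrt(32.8783) = 5.7340

5.7340


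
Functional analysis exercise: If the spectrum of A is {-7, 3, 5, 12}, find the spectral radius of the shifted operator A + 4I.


Spectrum of A + 4I = {-3, 7, 9, 16}
Spectral radius = max |lambda| over the shifted spectrum
= max(3, 7, 9, 16) = 16

16


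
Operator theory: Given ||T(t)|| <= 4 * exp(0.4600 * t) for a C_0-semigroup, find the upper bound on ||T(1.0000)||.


||T(1.0000)|| <= 4 * exp(0.4600 * 1.0000)
= 4 * exp(0.4600)
= 4 * 1.5841
= 6.3363

6.3363


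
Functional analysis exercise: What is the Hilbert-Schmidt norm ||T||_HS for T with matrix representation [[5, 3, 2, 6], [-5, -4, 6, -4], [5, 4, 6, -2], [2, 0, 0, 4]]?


The Hilbert-Schmidt norm is sqrt(sum of squares of all entries).
Sum of squares = 5^2 + 3^2 + 2^2 + 6^2 + (-5)^2 + (-4)^2 + 6^2 + (-4)^2 + 5^2 + 4^2 + 6^2 + (-2)^2 + 2^2 + 0^2 + 0^2 + 4^2
= 25 + 9 + 4 + 36 + 25 + 16 + 36 + 16 + 25 + 16 + 36 + 4 + 4 + 0 + 0 + 16 = 268
||T||_HS = sqrt(268) = 16.3707

16.3707
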